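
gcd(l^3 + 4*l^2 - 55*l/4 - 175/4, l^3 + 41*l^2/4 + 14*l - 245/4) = l + 5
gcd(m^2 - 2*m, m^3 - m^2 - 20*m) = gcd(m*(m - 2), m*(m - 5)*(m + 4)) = m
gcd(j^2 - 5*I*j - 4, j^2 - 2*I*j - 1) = j - I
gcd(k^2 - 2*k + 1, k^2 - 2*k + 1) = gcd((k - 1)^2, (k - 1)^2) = k^2 - 2*k + 1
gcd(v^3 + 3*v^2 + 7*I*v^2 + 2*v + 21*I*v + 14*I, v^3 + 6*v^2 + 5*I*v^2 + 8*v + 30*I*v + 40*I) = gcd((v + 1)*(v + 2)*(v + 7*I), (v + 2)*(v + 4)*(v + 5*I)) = v + 2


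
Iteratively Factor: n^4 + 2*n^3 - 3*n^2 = (n)*(n^3 + 2*n^2 - 3*n) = n*(n + 3)*(n^2 - n) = n*(n - 1)*(n + 3)*(n)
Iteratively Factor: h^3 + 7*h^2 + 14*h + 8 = (h + 4)*(h^2 + 3*h + 2) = (h + 1)*(h + 4)*(h + 2)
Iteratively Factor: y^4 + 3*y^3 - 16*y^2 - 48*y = (y)*(y^3 + 3*y^2 - 16*y - 48) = y*(y + 3)*(y^2 - 16) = y*(y + 3)*(y + 4)*(y - 4)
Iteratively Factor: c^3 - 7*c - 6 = (c - 3)*(c^2 + 3*c + 2) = (c - 3)*(c + 2)*(c + 1)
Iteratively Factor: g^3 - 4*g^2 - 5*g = (g - 5)*(g^2 + g) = g*(g - 5)*(g + 1)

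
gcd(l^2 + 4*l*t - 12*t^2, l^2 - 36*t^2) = l + 6*t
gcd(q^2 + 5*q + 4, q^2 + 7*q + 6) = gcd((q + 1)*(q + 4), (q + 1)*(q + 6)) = q + 1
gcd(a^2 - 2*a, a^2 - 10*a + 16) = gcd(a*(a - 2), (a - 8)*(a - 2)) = a - 2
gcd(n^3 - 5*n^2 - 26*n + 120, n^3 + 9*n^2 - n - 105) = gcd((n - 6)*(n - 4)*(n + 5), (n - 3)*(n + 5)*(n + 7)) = n + 5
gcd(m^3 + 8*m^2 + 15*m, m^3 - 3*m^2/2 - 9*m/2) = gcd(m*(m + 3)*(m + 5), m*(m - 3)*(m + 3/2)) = m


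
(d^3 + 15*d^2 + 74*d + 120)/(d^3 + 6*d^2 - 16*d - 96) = (d + 5)/(d - 4)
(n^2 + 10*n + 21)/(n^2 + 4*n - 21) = (n + 3)/(n - 3)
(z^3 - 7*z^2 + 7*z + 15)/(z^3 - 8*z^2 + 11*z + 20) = (z - 3)/(z - 4)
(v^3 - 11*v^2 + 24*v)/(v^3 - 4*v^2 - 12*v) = (-v^2 + 11*v - 24)/(-v^2 + 4*v + 12)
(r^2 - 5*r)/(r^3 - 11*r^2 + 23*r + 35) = r/(r^2 - 6*r - 7)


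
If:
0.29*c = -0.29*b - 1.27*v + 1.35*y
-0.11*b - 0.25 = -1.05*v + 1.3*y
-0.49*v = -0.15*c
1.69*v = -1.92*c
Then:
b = -0.64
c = 0.00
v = 0.00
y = -0.14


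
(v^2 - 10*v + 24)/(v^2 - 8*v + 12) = (v - 4)/(v - 2)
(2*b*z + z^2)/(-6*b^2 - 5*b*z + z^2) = z*(2*b + z)/(-6*b^2 - 5*b*z + z^2)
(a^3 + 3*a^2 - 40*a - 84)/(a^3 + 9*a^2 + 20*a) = (a^3 + 3*a^2 - 40*a - 84)/(a*(a^2 + 9*a + 20))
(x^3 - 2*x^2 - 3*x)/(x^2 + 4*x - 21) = x*(x + 1)/(x + 7)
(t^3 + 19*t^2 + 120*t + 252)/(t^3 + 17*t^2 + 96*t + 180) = (t + 7)/(t + 5)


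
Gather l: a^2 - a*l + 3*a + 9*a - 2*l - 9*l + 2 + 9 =a^2 + 12*a + l*(-a - 11) + 11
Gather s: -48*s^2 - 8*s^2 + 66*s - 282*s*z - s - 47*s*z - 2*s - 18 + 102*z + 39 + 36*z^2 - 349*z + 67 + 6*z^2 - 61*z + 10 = -56*s^2 + s*(63 - 329*z) + 42*z^2 - 308*z + 98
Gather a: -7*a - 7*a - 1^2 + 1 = -14*a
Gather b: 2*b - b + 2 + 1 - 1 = b + 2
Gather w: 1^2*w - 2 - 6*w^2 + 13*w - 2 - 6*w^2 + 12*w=-12*w^2 + 26*w - 4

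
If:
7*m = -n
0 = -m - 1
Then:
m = -1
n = 7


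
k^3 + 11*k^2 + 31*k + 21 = (k + 1)*(k + 3)*(k + 7)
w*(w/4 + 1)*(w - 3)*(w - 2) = w^4/4 - w^3/4 - 7*w^2/2 + 6*w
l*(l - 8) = l^2 - 8*l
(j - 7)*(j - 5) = j^2 - 12*j + 35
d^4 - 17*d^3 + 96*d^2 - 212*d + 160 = (d - 8)*(d - 5)*(d - 2)^2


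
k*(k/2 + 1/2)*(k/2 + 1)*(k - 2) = k^4/4 + k^3/4 - k^2 - k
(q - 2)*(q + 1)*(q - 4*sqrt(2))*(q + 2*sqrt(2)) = q^4 - 2*sqrt(2)*q^3 - q^3 - 18*q^2 + 2*sqrt(2)*q^2 + 4*sqrt(2)*q + 16*q + 32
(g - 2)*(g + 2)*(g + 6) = g^3 + 6*g^2 - 4*g - 24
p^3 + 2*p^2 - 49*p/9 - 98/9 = (p - 7/3)*(p + 2)*(p + 7/3)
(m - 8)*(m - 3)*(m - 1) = m^3 - 12*m^2 + 35*m - 24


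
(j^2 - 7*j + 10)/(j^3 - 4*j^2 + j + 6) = (j - 5)/(j^2 - 2*j - 3)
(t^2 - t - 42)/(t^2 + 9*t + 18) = (t - 7)/(t + 3)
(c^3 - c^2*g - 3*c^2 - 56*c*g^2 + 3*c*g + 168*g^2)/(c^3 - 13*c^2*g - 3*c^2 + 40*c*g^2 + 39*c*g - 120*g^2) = (c + 7*g)/(c - 5*g)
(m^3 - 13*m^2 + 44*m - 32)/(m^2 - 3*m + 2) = (m^2 - 12*m + 32)/(m - 2)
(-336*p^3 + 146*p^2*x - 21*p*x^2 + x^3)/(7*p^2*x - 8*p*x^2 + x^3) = (48*p^2 - 14*p*x + x^2)/(x*(-p + x))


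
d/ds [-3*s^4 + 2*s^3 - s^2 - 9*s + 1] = -12*s^3 + 6*s^2 - 2*s - 9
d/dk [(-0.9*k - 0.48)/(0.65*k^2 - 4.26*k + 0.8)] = (0.585*k^2 + 0.624*k - 2.7648)/(0.4225*k^4 - 5.538*k^3 + 19.1876*k^2 - 6.816*k + 0.64)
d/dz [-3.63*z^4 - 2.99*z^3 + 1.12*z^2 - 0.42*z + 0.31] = -14.52*z^3 - 8.97*z^2 + 2.24*z - 0.42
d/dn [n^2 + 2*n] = 2*n + 2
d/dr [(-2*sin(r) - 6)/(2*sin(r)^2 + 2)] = (6*sin(r) - cos(r)^2)*cos(r)/(sin(r)^2 + 1)^2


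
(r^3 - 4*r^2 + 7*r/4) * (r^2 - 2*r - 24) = r^5 - 6*r^4 - 57*r^3/4 + 185*r^2/2 - 42*r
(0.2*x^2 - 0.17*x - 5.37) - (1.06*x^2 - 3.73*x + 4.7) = -0.86*x^2 + 3.56*x - 10.07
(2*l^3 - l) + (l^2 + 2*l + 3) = 2*l^3 + l^2 + l + 3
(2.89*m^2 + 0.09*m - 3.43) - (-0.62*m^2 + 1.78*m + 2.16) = 3.51*m^2 - 1.69*m - 5.59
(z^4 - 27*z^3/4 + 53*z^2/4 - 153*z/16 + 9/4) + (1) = z^4 - 27*z^3/4 + 53*z^2/4 - 153*z/16 + 13/4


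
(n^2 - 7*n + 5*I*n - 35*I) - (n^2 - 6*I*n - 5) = -7*n + 11*I*n + 5 - 35*I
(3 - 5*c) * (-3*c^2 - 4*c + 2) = 15*c^3 + 11*c^2 - 22*c + 6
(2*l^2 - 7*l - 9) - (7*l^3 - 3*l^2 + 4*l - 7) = -7*l^3 + 5*l^2 - 11*l - 2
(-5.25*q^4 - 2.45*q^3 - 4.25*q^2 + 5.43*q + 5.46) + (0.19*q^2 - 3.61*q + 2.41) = -5.25*q^4 - 2.45*q^3 - 4.06*q^2 + 1.82*q + 7.87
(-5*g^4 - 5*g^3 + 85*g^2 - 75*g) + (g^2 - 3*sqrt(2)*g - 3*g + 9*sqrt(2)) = -5*g^4 - 5*g^3 + 86*g^2 - 78*g - 3*sqrt(2)*g + 9*sqrt(2)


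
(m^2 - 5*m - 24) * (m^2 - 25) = m^4 - 5*m^3 - 49*m^2 + 125*m + 600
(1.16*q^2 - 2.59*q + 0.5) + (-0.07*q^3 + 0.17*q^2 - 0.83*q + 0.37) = -0.07*q^3 + 1.33*q^2 - 3.42*q + 0.87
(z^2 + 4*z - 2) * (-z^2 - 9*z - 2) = -z^4 - 13*z^3 - 36*z^2 + 10*z + 4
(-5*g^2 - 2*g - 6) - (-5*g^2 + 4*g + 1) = -6*g - 7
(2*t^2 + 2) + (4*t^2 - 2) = 6*t^2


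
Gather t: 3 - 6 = -3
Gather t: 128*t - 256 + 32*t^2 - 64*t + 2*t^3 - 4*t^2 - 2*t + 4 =2*t^3 + 28*t^2 + 62*t - 252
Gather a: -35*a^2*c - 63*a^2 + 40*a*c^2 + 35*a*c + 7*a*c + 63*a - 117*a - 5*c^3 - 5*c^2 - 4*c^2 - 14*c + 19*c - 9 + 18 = a^2*(-35*c - 63) + a*(40*c^2 + 42*c - 54) - 5*c^3 - 9*c^2 + 5*c + 9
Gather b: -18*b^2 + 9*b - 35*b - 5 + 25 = -18*b^2 - 26*b + 20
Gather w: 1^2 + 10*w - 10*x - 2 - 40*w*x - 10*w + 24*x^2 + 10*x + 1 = -40*w*x + 24*x^2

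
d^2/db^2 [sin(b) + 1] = -sin(b)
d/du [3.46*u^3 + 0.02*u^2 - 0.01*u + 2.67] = 10.38*u^2 + 0.04*u - 0.01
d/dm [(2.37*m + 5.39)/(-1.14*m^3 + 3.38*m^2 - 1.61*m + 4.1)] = (5.4036*m^3 + 10.4232*m^2 - 36.4364*m + 18.3949)/(1.2996*m^6 - 7.7064*m^5 + 15.0952*m^4 - 20.2316*m^3 + 30.3081*m^2 - 13.202*m + 16.81)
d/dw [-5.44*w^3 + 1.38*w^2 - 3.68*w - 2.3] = -16.32*w^2 + 2.76*w - 3.68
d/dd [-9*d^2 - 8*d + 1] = -18*d - 8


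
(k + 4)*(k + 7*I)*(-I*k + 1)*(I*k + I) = k^4 + 5*k^3 + 8*I*k^3 - 3*k^2 + 40*I*k^2 - 35*k + 32*I*k - 28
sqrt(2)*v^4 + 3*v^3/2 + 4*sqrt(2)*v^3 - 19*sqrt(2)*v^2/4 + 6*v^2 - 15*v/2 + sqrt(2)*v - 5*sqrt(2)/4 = (v - 1)*(v + 5)*(v + sqrt(2)/2)*(sqrt(2)*v + 1/2)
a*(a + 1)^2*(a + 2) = a^4 + 4*a^3 + 5*a^2 + 2*a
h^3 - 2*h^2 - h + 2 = (h - 2)*(h - 1)*(h + 1)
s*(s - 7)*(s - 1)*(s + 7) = s^4 - s^3 - 49*s^2 + 49*s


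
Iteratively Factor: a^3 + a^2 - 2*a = (a - 1)*(a^2 + 2*a) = (a - 1)*(a + 2)*(a)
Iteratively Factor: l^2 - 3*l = (l - 3)*(l)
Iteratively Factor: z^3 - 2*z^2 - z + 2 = (z - 1)*(z^2 - z - 2) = (z - 1)*(z + 1)*(z - 2)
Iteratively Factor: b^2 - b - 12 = (b + 3)*(b - 4)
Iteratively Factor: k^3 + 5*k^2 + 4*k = (k + 4)*(k^2 + k) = k*(k + 4)*(k + 1)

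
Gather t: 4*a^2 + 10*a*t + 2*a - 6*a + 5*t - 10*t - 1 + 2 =4*a^2 - 4*a + t*(10*a - 5) + 1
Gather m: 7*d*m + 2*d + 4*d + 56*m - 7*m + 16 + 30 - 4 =6*d + m*(7*d + 49) + 42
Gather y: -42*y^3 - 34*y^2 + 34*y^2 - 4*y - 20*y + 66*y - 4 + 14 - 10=-42*y^3 + 42*y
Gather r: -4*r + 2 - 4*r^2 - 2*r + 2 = -4*r^2 - 6*r + 4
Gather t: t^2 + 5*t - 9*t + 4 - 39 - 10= t^2 - 4*t - 45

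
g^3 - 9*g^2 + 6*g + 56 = (g - 7)*(g - 4)*(g + 2)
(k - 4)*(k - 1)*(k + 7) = k^3 + 2*k^2 - 31*k + 28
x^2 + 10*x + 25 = (x + 5)^2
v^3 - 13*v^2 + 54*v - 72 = (v - 6)*(v - 4)*(v - 3)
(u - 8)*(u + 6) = u^2 - 2*u - 48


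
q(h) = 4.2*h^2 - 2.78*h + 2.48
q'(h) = 8.4*h - 2.78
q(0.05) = 2.35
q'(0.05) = -2.36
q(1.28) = 5.80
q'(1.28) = 7.97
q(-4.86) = 115.19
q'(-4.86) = -43.60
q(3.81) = 52.86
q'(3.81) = 29.22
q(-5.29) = 134.72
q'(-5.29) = -47.22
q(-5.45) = 142.38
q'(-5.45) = -48.56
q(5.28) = 104.89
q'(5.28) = 41.57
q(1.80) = 11.08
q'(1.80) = 12.34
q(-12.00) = 640.64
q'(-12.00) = -103.58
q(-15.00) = 989.18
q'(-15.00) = -128.78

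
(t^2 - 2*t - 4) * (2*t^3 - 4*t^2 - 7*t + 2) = 2*t^5 - 8*t^4 - 7*t^3 + 32*t^2 + 24*t - 8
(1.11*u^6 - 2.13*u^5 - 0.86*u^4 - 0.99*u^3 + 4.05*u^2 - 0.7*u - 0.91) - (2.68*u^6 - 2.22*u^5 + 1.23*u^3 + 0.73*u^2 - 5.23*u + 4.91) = -1.57*u^6 + 0.0900000000000003*u^5 - 0.86*u^4 - 2.22*u^3 + 3.32*u^2 + 4.53*u - 5.82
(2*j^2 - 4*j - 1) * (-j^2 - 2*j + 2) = -2*j^4 + 13*j^2 - 6*j - 2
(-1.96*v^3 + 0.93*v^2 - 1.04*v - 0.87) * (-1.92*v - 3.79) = 3.7632*v^4 + 5.6428*v^3 - 1.5279*v^2 + 5.612*v + 3.2973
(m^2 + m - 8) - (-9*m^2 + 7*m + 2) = 10*m^2 - 6*m - 10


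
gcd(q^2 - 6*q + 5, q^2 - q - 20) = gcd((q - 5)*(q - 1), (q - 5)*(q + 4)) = q - 5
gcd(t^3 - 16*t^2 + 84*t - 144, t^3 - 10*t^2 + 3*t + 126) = t - 6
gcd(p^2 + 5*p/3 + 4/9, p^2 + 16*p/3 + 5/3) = p + 1/3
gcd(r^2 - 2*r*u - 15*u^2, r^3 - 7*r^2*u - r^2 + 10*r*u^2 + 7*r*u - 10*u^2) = r - 5*u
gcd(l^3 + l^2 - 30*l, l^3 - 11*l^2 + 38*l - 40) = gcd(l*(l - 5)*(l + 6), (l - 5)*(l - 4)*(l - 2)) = l - 5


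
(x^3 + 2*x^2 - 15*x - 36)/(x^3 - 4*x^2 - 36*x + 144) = (x^2 + 6*x + 9)/(x^2 - 36)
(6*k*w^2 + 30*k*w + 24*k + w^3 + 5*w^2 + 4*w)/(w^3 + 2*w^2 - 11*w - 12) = (6*k + w)/(w - 3)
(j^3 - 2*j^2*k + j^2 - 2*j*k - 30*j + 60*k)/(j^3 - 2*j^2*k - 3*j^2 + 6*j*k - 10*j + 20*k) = (j + 6)/(j + 2)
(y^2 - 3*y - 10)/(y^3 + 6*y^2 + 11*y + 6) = (y - 5)/(y^2 + 4*y + 3)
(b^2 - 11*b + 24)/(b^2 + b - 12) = (b - 8)/(b + 4)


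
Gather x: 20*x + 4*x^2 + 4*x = 4*x^2 + 24*x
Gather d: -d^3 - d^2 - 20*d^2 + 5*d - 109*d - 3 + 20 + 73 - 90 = -d^3 - 21*d^2 - 104*d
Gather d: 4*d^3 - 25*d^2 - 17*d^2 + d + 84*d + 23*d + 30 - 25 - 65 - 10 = 4*d^3 - 42*d^2 + 108*d - 70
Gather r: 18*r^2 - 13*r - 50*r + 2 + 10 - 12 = 18*r^2 - 63*r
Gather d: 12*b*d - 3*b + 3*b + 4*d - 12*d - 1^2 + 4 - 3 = d*(12*b - 8)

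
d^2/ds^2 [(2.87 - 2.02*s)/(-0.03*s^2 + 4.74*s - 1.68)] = ((19.3218 - 0.3636*s)*(0.03*s^2 - 4.74*s + 1.68) + (0.06*s - 4.74)*(0.12*s - 9.48)*(2.02*s - 2.87))/(0.03*s^2 - 4.74*s + 1.68)^3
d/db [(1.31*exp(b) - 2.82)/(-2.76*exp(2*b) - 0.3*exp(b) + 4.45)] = (3.6156*exp(2*b) - 15.5664*exp(b) + 4.9835)*exp(b)/(7.6176*exp(4*b) + 1.656*exp(3*b) - 24.474*exp(2*b) - 2.67*exp(b) + 19.8025)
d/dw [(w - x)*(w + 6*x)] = 2*w + 5*x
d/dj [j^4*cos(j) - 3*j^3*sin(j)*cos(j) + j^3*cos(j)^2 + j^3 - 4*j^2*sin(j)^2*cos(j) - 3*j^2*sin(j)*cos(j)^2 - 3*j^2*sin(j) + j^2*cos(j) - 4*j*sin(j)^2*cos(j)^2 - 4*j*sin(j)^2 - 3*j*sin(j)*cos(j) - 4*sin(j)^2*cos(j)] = -j^4*sin(j) - j^3*sin(2*j) + 4*j^3*cos(j) - 3*j^3*cos(2*j) - 9*j^2*sin(2*j)/2 - 3*j^2*sin(3*j) - 15*j^2*cos(j)/4 + 3*j^2*cos(2*j)/2 - 9*j^2*cos(3*j)/4 + 9*j^2/2 - 15*j*sin(j)/2 - 4*j*sin(2*j) - 3*j*sin(3*j)/2 - 2*j*sin(4*j) - 3*j*cos(2*j) + 2*j*cos(3*j) + sin(j) - 3*sin(2*j)/2 - 3*sin(3*j) + cos(2*j)^2 + 2*cos(2*j) - 3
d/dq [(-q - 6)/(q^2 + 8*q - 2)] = (-q^2 - 8*q + 2*(q + 4)*(q + 6) + 2)/(q^2 + 8*q - 2)^2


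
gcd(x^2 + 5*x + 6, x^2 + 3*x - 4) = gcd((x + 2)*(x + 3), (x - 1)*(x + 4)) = 1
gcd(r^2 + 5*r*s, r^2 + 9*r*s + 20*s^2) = r + 5*s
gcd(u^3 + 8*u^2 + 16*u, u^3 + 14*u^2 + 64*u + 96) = u^2 + 8*u + 16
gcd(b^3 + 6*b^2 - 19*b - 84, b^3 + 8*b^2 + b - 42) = b^2 + 10*b + 21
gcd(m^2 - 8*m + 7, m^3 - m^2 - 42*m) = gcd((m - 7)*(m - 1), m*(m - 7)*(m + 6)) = m - 7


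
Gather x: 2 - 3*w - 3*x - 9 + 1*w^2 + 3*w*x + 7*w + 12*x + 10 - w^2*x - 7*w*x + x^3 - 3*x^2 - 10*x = w^2 + 4*w + x^3 - 3*x^2 + x*(-w^2 - 4*w - 1) + 3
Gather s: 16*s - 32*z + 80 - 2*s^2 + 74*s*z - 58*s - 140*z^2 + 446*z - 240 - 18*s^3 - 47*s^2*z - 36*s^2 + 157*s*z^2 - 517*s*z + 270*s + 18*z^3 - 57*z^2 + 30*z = -18*s^3 + s^2*(-47*z - 38) + s*(157*z^2 - 443*z + 228) + 18*z^3 - 197*z^2 + 444*z - 160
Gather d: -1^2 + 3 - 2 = 0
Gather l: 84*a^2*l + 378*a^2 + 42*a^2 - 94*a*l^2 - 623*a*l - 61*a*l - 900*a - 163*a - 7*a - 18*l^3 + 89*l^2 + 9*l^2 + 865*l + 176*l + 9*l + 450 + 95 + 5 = 420*a^2 - 1070*a - 18*l^3 + l^2*(98 - 94*a) + l*(84*a^2 - 684*a + 1050) + 550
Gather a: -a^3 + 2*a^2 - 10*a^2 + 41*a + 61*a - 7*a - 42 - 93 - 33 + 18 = -a^3 - 8*a^2 + 95*a - 150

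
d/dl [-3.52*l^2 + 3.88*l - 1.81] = 3.88 - 7.04*l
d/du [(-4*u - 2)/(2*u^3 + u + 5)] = 2*(-4*u^3 - 2*u + (2*u + 1)*(6*u^2 + 1) - 10)/(2*u^3 + u + 5)^2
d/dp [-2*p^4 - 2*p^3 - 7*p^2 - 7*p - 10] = -8*p^3 - 6*p^2 - 14*p - 7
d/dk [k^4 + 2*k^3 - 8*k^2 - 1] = 2*k*(2*k^2 + 3*k - 8)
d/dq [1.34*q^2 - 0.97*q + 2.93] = 2.68*q - 0.97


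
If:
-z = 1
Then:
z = -1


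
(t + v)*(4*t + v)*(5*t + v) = 20*t^3 + 29*t^2*v + 10*t*v^2 + v^3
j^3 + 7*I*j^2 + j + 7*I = (j - I)*(j + I)*(j + 7*I)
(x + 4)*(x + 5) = x^2 + 9*x + 20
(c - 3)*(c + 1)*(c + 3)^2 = c^4 + 4*c^3 - 6*c^2 - 36*c - 27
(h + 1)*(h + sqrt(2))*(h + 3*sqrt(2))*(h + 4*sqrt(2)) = h^4 + h^3 + 8*sqrt(2)*h^3 + 8*sqrt(2)*h^2 + 38*h^2 + 24*sqrt(2)*h + 38*h + 24*sqrt(2)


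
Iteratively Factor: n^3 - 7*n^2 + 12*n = (n)*(n^2 - 7*n + 12) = n*(n - 4)*(n - 3)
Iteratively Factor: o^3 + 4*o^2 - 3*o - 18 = (o + 3)*(o^2 + o - 6) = (o - 2)*(o + 3)*(o + 3)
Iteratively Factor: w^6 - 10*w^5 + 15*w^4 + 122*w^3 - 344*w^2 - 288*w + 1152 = (w - 3)*(w^5 - 7*w^4 - 6*w^3 + 104*w^2 - 32*w - 384) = (w - 4)*(w - 3)*(w^4 - 3*w^3 - 18*w^2 + 32*w + 96) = (w - 4)*(w - 3)*(w + 3)*(w^3 - 6*w^2 + 32) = (w - 4)^2*(w - 3)*(w + 3)*(w^2 - 2*w - 8) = (w - 4)^2*(w - 3)*(w + 2)*(w + 3)*(w - 4)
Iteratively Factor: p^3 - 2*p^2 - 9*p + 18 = (p + 3)*(p^2 - 5*p + 6) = (p - 2)*(p + 3)*(p - 3)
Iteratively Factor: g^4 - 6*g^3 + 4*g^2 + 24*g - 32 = (g + 2)*(g^3 - 8*g^2 + 20*g - 16) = (g - 4)*(g + 2)*(g^2 - 4*g + 4) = (g - 4)*(g - 2)*(g + 2)*(g - 2)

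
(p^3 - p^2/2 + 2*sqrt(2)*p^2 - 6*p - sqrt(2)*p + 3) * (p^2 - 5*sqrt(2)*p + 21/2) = p^5 - 3*sqrt(2)*p^4 - p^4/2 - 31*p^3/2 + 3*sqrt(2)*p^3/2 + 31*p^2/4 + 51*sqrt(2)*p^2 - 63*p - 51*sqrt(2)*p/2 + 63/2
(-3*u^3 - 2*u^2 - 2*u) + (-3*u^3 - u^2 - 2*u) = -6*u^3 - 3*u^2 - 4*u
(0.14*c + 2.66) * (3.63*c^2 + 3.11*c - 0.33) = 0.5082*c^3 + 10.0912*c^2 + 8.2264*c - 0.8778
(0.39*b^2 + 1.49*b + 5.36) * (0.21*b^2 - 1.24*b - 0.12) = 0.0819*b^4 - 0.1707*b^3 - 0.7688*b^2 - 6.8252*b - 0.6432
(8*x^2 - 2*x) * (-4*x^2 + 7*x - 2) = -32*x^4 + 64*x^3 - 30*x^2 + 4*x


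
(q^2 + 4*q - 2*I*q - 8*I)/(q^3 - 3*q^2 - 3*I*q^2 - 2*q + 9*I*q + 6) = (q + 4)/(q^2 - q*(3 + I) + 3*I)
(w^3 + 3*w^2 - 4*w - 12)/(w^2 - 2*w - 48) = (-w^3 - 3*w^2 + 4*w + 12)/(-w^2 + 2*w + 48)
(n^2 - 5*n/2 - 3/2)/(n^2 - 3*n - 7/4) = 2*(n - 3)/(2*n - 7)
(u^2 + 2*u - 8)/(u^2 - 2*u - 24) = (u - 2)/(u - 6)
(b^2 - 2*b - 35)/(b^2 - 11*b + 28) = (b + 5)/(b - 4)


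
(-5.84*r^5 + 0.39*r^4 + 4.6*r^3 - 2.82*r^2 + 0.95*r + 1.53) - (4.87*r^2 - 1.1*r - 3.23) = -5.84*r^5 + 0.39*r^4 + 4.6*r^3 - 7.69*r^2 + 2.05*r + 4.76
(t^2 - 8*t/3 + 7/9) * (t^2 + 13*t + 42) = t^4 + 31*t^3/3 + 73*t^2/9 - 917*t/9 + 98/3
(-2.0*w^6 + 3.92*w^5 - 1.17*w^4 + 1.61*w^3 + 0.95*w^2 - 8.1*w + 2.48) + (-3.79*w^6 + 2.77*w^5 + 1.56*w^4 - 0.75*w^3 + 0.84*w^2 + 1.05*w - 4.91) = -5.79*w^6 + 6.69*w^5 + 0.39*w^4 + 0.86*w^3 + 1.79*w^2 - 7.05*w - 2.43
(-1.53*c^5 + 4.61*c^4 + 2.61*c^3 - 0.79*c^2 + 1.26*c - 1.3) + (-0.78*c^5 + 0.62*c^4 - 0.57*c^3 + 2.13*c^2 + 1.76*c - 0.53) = -2.31*c^5 + 5.23*c^4 + 2.04*c^3 + 1.34*c^2 + 3.02*c - 1.83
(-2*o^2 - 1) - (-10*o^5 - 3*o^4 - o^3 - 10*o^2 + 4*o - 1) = 10*o^5 + 3*o^4 + o^3 + 8*o^2 - 4*o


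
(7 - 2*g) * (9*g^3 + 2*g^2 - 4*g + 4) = -18*g^4 + 59*g^3 + 22*g^2 - 36*g + 28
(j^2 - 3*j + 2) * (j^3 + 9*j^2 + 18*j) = j^5 + 6*j^4 - 7*j^3 - 36*j^2 + 36*j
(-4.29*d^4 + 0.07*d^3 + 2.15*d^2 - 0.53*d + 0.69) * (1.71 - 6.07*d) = 26.0403*d^5 - 7.7608*d^4 - 12.9308*d^3 + 6.8936*d^2 - 5.0946*d + 1.1799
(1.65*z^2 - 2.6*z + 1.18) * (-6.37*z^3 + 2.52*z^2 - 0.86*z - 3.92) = -10.5105*z^5 + 20.72*z^4 - 15.4876*z^3 - 1.2584*z^2 + 9.1772*z - 4.6256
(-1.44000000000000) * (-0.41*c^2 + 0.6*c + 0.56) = 0.5904*c^2 - 0.864*c - 0.8064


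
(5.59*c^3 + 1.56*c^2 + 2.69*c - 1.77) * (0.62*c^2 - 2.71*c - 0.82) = 3.4658*c^5 - 14.1817*c^4 - 7.1436*c^3 - 9.6665*c^2 + 2.5909*c + 1.4514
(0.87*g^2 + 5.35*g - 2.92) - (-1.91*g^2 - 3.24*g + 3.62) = 2.78*g^2 + 8.59*g - 6.54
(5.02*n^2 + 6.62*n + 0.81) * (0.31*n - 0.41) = 1.5562*n^3 - 0.00599999999999978*n^2 - 2.4631*n - 0.3321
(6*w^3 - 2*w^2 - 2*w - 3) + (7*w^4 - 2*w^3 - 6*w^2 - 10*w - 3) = 7*w^4 + 4*w^3 - 8*w^2 - 12*w - 6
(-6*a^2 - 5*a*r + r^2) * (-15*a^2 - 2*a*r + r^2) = 90*a^4 + 87*a^3*r - 11*a^2*r^2 - 7*a*r^3 + r^4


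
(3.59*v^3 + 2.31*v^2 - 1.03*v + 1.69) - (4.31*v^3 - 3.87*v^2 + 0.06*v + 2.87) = -0.72*v^3 + 6.18*v^2 - 1.09*v - 1.18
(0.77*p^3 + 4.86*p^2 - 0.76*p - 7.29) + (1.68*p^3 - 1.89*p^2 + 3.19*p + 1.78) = 2.45*p^3 + 2.97*p^2 + 2.43*p - 5.51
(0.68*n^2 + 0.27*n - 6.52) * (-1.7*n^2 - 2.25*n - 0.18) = -1.156*n^4 - 1.989*n^3 + 10.3541*n^2 + 14.6214*n + 1.1736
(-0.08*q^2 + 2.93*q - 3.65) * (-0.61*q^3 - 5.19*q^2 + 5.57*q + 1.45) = 0.0488*q^5 - 1.3721*q^4 - 13.4258*q^3 + 35.1476*q^2 - 16.082*q - 5.2925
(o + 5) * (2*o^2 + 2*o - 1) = 2*o^3 + 12*o^2 + 9*o - 5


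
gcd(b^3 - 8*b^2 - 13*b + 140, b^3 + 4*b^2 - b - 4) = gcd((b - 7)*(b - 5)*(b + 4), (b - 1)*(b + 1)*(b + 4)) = b + 4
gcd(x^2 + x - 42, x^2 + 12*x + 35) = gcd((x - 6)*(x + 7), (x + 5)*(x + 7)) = x + 7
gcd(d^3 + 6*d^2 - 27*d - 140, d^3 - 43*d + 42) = d + 7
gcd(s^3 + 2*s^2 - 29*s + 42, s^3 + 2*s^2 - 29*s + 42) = s^3 + 2*s^2 - 29*s + 42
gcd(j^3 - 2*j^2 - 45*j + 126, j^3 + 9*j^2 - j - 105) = j^2 + 4*j - 21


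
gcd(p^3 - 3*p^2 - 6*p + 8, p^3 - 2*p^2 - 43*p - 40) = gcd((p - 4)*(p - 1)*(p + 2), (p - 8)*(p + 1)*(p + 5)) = 1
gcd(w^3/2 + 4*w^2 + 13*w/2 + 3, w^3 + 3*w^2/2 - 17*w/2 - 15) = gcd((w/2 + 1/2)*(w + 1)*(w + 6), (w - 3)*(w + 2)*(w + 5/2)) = 1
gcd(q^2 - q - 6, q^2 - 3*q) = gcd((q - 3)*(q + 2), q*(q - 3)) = q - 3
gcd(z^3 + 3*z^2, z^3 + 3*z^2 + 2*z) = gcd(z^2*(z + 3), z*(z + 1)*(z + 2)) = z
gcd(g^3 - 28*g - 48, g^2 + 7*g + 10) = g + 2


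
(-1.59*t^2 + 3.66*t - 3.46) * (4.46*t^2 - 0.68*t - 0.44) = -7.0914*t^4 + 17.4048*t^3 - 17.2208*t^2 + 0.7424*t + 1.5224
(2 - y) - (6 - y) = -4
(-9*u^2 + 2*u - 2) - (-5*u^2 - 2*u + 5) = -4*u^2 + 4*u - 7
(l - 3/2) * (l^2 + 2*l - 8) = l^3 + l^2/2 - 11*l + 12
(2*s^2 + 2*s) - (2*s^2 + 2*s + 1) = -1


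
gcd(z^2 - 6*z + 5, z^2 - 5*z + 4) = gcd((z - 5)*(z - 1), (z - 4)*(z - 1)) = z - 1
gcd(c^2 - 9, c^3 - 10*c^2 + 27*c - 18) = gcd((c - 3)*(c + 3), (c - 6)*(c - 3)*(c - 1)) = c - 3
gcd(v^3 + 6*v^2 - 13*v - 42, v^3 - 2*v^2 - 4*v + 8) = v + 2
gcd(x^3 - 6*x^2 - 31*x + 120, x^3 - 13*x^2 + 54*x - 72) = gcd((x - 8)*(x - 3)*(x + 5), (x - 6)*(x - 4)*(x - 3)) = x - 3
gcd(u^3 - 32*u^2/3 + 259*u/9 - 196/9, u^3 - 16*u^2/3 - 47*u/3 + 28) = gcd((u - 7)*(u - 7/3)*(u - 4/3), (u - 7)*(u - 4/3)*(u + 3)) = u^2 - 25*u/3 + 28/3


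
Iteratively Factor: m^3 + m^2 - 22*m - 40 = (m + 2)*(m^2 - m - 20) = (m + 2)*(m + 4)*(m - 5)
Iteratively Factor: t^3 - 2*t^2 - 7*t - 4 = (t + 1)*(t^2 - 3*t - 4) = (t - 4)*(t + 1)*(t + 1)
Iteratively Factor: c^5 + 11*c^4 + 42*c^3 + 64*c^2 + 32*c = (c + 4)*(c^4 + 7*c^3 + 14*c^2 + 8*c) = (c + 4)^2*(c^3 + 3*c^2 + 2*c) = (c + 1)*(c + 4)^2*(c^2 + 2*c) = c*(c + 1)*(c + 4)^2*(c + 2)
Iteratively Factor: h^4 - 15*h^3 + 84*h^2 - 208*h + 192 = (h - 3)*(h^3 - 12*h^2 + 48*h - 64) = (h - 4)*(h - 3)*(h^2 - 8*h + 16) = (h - 4)^2*(h - 3)*(h - 4)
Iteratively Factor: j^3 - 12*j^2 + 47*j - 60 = (j - 4)*(j^2 - 8*j + 15) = (j - 4)*(j - 3)*(j - 5)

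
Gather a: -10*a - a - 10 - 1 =-11*a - 11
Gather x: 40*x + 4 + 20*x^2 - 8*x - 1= 20*x^2 + 32*x + 3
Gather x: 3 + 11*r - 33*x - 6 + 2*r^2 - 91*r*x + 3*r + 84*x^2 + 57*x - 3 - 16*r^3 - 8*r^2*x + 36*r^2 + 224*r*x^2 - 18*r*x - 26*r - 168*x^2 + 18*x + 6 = -16*r^3 + 38*r^2 - 12*r + x^2*(224*r - 84) + x*(-8*r^2 - 109*r + 42)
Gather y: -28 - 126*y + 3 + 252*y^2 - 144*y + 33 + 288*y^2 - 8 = 540*y^2 - 270*y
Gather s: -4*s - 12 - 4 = -4*s - 16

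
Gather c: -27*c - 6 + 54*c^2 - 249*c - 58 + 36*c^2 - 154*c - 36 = 90*c^2 - 430*c - 100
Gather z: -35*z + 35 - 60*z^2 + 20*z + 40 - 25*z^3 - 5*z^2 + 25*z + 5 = -25*z^3 - 65*z^2 + 10*z + 80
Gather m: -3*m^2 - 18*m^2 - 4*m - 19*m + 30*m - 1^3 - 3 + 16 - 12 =-21*m^2 + 7*m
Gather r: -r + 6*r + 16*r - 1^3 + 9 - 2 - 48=21*r - 42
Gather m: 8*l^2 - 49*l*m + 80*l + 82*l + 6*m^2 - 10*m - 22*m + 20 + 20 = 8*l^2 + 162*l + 6*m^2 + m*(-49*l - 32) + 40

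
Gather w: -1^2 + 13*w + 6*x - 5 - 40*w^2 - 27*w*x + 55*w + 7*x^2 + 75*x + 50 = -40*w^2 + w*(68 - 27*x) + 7*x^2 + 81*x + 44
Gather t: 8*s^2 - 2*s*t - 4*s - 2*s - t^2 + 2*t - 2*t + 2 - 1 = 8*s^2 - 2*s*t - 6*s - t^2 + 1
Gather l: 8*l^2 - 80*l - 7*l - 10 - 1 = 8*l^2 - 87*l - 11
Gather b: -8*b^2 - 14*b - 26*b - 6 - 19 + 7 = -8*b^2 - 40*b - 18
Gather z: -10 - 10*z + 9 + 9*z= -z - 1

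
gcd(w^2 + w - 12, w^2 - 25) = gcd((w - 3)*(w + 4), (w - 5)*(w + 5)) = 1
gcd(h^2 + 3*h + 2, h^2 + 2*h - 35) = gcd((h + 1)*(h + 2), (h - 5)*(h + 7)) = 1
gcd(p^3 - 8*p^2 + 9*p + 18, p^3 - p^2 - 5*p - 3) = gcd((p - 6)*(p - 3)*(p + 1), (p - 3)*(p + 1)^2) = p^2 - 2*p - 3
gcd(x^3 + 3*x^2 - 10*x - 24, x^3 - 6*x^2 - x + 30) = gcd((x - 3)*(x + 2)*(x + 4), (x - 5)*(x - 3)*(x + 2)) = x^2 - x - 6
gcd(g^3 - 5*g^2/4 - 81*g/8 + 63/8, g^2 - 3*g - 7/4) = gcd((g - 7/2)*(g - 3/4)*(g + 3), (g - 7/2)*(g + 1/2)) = g - 7/2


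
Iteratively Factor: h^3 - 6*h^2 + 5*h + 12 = (h - 3)*(h^2 - 3*h - 4) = (h - 3)*(h + 1)*(h - 4)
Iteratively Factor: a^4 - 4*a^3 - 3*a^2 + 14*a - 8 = (a - 1)*(a^3 - 3*a^2 - 6*a + 8) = (a - 4)*(a - 1)*(a^2 + a - 2) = (a - 4)*(a - 1)*(a + 2)*(a - 1)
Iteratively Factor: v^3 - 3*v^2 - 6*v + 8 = (v + 2)*(v^2 - 5*v + 4) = (v - 1)*(v + 2)*(v - 4)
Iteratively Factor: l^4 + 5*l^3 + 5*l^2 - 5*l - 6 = (l + 3)*(l^3 + 2*l^2 - l - 2) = (l + 1)*(l + 3)*(l^2 + l - 2) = (l - 1)*(l + 1)*(l + 3)*(l + 2)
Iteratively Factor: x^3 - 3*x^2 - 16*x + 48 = (x - 3)*(x^2 - 16) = (x - 3)*(x + 4)*(x - 4)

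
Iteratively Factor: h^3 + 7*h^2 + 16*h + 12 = (h + 3)*(h^2 + 4*h + 4) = (h + 2)*(h + 3)*(h + 2)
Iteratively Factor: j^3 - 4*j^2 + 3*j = (j - 1)*(j^2 - 3*j) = (j - 3)*(j - 1)*(j)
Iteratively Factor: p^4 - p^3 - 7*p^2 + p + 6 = (p - 3)*(p^3 + 2*p^2 - p - 2) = (p - 3)*(p + 1)*(p^2 + p - 2) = (p - 3)*(p + 1)*(p + 2)*(p - 1)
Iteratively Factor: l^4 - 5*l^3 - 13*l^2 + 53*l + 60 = (l + 3)*(l^3 - 8*l^2 + 11*l + 20) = (l - 5)*(l + 3)*(l^2 - 3*l - 4) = (l - 5)*(l + 1)*(l + 3)*(l - 4)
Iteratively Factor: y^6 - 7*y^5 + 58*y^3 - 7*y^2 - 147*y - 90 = (y - 3)*(y^5 - 4*y^4 - 12*y^3 + 22*y^2 + 59*y + 30) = (y - 5)*(y - 3)*(y^4 + y^3 - 7*y^2 - 13*y - 6) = (y - 5)*(y - 3)*(y + 1)*(y^3 - 7*y - 6) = (y - 5)*(y - 3)*(y + 1)^2*(y^2 - y - 6) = (y - 5)*(y - 3)*(y + 1)^2*(y + 2)*(y - 3)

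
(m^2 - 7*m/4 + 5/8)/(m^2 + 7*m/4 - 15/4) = (m - 1/2)/(m + 3)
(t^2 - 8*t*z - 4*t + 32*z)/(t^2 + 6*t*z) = (t^2 - 8*t*z - 4*t + 32*z)/(t*(t + 6*z))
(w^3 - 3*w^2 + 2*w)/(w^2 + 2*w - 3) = w*(w - 2)/(w + 3)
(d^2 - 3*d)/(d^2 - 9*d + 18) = d/(d - 6)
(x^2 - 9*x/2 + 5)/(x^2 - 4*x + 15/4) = 2*(x - 2)/(2*x - 3)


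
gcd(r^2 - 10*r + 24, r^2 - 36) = r - 6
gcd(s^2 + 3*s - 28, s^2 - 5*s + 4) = s - 4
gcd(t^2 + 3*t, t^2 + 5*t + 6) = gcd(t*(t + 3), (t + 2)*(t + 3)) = t + 3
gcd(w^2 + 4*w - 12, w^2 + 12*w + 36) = w + 6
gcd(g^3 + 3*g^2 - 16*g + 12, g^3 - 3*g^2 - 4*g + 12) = g - 2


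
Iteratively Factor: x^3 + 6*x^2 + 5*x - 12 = (x + 3)*(x^2 + 3*x - 4) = (x - 1)*(x + 3)*(x + 4)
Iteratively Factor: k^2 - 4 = (k - 2)*(k + 2)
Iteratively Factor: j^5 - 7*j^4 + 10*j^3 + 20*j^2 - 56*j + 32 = (j - 2)*(j^4 - 5*j^3 + 20*j - 16) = (j - 2)^2*(j^3 - 3*j^2 - 6*j + 8) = (j - 4)*(j - 2)^2*(j^2 + j - 2) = (j - 4)*(j - 2)^2*(j - 1)*(j + 2)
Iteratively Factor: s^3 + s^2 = (s)*(s^2 + s) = s*(s + 1)*(s)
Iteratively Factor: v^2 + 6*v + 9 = (v + 3)*(v + 3)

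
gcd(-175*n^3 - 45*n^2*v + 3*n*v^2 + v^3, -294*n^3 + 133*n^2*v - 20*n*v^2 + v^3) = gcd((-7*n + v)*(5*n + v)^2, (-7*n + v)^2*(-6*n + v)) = -7*n + v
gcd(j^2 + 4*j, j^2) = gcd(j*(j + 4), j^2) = j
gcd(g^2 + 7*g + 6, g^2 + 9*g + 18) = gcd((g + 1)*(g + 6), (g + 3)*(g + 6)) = g + 6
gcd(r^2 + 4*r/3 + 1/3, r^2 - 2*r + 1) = 1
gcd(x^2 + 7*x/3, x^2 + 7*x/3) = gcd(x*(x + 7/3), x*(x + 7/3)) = x^2 + 7*x/3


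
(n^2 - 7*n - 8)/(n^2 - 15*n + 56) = (n + 1)/(n - 7)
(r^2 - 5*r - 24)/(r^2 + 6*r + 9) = (r - 8)/(r + 3)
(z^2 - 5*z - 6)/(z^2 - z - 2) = (z - 6)/(z - 2)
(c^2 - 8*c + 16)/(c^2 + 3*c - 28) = (c - 4)/(c + 7)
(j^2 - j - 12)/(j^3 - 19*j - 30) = (j - 4)/(j^2 - 3*j - 10)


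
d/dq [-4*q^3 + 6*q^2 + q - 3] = -12*q^2 + 12*q + 1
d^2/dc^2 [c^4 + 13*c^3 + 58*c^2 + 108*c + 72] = 12*c^2 + 78*c + 116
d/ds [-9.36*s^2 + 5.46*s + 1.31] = 5.46 - 18.72*s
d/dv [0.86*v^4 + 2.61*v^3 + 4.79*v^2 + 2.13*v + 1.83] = 3.44*v^3 + 7.83*v^2 + 9.58*v + 2.13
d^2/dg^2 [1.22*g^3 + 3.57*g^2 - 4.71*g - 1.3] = 7.32*g + 7.14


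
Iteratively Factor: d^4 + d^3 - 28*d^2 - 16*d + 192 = (d - 3)*(d^3 + 4*d^2 - 16*d - 64) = (d - 3)*(d + 4)*(d^2 - 16) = (d - 3)*(d + 4)^2*(d - 4)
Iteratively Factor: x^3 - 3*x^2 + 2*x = (x - 1)*(x^2 - 2*x) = x*(x - 1)*(x - 2)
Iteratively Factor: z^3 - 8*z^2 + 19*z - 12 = (z - 3)*(z^2 - 5*z + 4) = (z - 4)*(z - 3)*(z - 1)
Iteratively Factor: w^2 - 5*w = (w)*(w - 5)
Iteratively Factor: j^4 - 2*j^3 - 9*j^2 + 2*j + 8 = (j + 1)*(j^3 - 3*j^2 - 6*j + 8) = (j - 4)*(j + 1)*(j^2 + j - 2) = (j - 4)*(j + 1)*(j + 2)*(j - 1)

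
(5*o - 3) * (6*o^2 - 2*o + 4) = 30*o^3 - 28*o^2 + 26*o - 12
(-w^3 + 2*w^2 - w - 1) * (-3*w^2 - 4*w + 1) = 3*w^5 - 2*w^4 - 6*w^3 + 9*w^2 + 3*w - 1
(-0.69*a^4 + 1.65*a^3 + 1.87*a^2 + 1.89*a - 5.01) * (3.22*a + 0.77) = -2.2218*a^5 + 4.7817*a^4 + 7.2919*a^3 + 7.5257*a^2 - 14.6769*a - 3.8577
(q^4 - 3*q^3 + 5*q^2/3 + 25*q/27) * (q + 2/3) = q^5 - 7*q^4/3 - q^3/3 + 55*q^2/27 + 50*q/81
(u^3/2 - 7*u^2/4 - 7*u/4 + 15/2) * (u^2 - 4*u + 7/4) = u^5/2 - 15*u^4/4 + 49*u^3/8 + 183*u^2/16 - 529*u/16 + 105/8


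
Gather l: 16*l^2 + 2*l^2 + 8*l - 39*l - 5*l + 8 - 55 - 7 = 18*l^2 - 36*l - 54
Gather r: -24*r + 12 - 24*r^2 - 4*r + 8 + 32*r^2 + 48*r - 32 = 8*r^2 + 20*r - 12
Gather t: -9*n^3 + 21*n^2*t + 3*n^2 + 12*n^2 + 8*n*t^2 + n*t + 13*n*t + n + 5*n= -9*n^3 + 15*n^2 + 8*n*t^2 + 6*n + t*(21*n^2 + 14*n)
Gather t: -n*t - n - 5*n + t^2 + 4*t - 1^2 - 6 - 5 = -6*n + t^2 + t*(4 - n) - 12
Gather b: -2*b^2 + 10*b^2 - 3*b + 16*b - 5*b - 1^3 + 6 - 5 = 8*b^2 + 8*b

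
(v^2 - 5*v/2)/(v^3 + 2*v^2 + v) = (v - 5/2)/(v^2 + 2*v + 1)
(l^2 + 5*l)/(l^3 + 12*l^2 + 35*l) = 1/(l + 7)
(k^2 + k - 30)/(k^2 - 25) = (k + 6)/(k + 5)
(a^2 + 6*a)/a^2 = (a + 6)/a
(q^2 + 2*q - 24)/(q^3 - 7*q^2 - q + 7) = (q^2 + 2*q - 24)/(q^3 - 7*q^2 - q + 7)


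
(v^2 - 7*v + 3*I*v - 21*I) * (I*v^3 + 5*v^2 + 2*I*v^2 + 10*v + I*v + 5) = I*v^5 + 2*v^4 - 5*I*v^4 - 10*v^3 + 2*I*v^3 - 26*v^2 - 82*I*v^2 - 14*v - 195*I*v - 105*I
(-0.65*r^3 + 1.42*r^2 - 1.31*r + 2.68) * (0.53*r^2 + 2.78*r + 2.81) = -0.3445*r^5 - 1.0544*r^4 + 1.4268*r^3 + 1.7688*r^2 + 3.7693*r + 7.5308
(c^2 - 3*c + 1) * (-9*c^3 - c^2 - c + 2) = -9*c^5 + 26*c^4 - 7*c^3 + 4*c^2 - 7*c + 2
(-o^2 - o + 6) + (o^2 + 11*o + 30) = 10*o + 36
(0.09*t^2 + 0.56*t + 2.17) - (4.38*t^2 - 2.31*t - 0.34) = -4.29*t^2 + 2.87*t + 2.51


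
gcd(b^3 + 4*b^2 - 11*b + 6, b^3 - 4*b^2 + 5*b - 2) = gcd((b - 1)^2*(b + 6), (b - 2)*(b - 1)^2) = b^2 - 2*b + 1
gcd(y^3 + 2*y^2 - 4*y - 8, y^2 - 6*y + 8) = y - 2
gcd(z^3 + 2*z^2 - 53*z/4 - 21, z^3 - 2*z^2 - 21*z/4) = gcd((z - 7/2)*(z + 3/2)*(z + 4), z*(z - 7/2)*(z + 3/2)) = z^2 - 2*z - 21/4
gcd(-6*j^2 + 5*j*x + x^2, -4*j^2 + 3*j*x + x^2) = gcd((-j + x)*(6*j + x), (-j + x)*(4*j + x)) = -j + x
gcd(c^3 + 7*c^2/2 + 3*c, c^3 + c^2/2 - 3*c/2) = c^2 + 3*c/2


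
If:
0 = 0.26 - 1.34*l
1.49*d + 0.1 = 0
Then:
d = -0.07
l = 0.19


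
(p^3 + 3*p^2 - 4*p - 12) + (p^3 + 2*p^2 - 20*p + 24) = 2*p^3 + 5*p^2 - 24*p + 12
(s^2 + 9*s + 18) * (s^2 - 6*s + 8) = s^4 + 3*s^3 - 28*s^2 - 36*s + 144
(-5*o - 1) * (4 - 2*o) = 10*o^2 - 18*o - 4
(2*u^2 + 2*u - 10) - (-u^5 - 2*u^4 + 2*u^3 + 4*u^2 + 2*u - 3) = u^5 + 2*u^4 - 2*u^3 - 2*u^2 - 7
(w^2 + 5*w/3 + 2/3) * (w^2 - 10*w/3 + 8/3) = w^4 - 5*w^3/3 - 20*w^2/9 + 20*w/9 + 16/9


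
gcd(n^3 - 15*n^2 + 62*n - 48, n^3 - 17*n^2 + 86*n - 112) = n - 8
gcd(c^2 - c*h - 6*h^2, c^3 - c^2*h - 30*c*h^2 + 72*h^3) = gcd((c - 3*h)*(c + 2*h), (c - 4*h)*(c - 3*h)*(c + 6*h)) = c - 3*h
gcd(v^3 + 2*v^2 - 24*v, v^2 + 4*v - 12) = v + 6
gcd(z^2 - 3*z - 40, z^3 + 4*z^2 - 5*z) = z + 5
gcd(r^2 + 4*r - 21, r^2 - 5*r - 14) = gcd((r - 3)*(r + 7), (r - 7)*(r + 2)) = 1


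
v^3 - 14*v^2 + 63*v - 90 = (v - 6)*(v - 5)*(v - 3)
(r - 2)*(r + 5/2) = r^2 + r/2 - 5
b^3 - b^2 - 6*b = b*(b - 3)*(b + 2)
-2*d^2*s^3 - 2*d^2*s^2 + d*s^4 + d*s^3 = s^2*(-2*d + s)*(d*s + d)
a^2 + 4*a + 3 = (a + 1)*(a + 3)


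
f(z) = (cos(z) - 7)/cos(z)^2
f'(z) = 2*(cos(z) - 7)*sin(z)/cos(z)^3 - sin(z)/cos(z)^2 = (cos(z) - 14)*sin(z)/cos(z)^3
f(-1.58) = -82748.20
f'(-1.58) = -17969246.89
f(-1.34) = -129.40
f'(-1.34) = 1119.96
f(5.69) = -8.98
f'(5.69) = 12.92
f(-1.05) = -26.26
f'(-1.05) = 95.08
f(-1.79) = -152.64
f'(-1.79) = -1349.62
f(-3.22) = -8.05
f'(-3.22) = 1.19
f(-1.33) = -118.89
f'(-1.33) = 985.41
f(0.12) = -6.09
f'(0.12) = -1.59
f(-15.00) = -13.45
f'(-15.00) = -21.89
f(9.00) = -9.53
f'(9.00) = 8.12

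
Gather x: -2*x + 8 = 8 - 2*x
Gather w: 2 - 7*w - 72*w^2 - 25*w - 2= -72*w^2 - 32*w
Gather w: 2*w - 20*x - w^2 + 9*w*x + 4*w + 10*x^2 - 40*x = -w^2 + w*(9*x + 6) + 10*x^2 - 60*x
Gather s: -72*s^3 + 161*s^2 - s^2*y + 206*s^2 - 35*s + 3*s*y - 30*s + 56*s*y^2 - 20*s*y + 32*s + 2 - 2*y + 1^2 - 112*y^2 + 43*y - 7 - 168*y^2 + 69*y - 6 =-72*s^3 + s^2*(367 - y) + s*(56*y^2 - 17*y - 33) - 280*y^2 + 110*y - 10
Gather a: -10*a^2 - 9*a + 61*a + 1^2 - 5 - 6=-10*a^2 + 52*a - 10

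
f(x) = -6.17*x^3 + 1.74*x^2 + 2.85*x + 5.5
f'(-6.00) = -684.39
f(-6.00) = 1383.76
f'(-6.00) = -684.39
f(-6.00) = 1383.76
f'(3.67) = -233.69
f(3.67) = -265.59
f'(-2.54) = -125.41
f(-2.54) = 110.59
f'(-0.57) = -5.15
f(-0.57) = 5.58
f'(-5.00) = -477.30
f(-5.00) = 806.00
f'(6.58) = -775.67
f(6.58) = -1658.18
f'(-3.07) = -182.29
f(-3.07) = 191.68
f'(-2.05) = -82.07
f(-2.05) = 60.13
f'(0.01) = 2.88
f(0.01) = 5.53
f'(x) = -18.51*x^2 + 3.48*x + 2.85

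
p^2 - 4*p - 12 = (p - 6)*(p + 2)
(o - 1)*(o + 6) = o^2 + 5*o - 6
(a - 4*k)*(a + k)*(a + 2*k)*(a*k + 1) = a^4*k - a^3*k^2 + a^3 - 10*a^2*k^3 - a^2*k - 8*a*k^4 - 10*a*k^2 - 8*k^3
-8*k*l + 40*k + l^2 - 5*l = (-8*k + l)*(l - 5)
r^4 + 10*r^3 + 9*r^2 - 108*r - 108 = (r - 3)*(r + 1)*(r + 6)^2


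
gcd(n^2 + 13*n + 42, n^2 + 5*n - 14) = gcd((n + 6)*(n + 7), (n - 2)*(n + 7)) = n + 7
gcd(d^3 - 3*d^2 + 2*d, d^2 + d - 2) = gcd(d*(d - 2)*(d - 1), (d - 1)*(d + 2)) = d - 1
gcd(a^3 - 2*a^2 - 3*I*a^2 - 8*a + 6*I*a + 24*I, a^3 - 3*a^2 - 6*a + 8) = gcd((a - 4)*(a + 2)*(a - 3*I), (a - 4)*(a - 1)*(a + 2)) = a^2 - 2*a - 8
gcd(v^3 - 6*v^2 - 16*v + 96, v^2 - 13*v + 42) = v - 6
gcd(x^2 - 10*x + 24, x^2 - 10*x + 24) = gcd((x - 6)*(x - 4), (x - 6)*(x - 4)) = x^2 - 10*x + 24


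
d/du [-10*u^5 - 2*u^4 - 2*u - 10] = -50*u^4 - 8*u^3 - 2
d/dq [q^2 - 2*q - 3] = 2*q - 2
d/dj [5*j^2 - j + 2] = 10*j - 1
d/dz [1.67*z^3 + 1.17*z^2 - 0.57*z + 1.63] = 5.01*z^2 + 2.34*z - 0.57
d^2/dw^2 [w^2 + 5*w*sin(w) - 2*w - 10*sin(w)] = -5*w*sin(w) + 10*sqrt(2)*sin(w + pi/4) + 2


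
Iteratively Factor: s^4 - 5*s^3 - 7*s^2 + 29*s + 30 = (s - 5)*(s^3 - 7*s - 6) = (s - 5)*(s - 3)*(s^2 + 3*s + 2) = (s - 5)*(s - 3)*(s + 1)*(s + 2)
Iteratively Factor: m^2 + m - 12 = (m - 3)*(m + 4)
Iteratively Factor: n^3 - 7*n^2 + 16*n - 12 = (n - 2)*(n^2 - 5*n + 6) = (n - 3)*(n - 2)*(n - 2)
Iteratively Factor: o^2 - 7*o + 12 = (o - 4)*(o - 3)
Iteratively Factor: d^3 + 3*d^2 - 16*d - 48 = (d + 4)*(d^2 - d - 12) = (d - 4)*(d + 4)*(d + 3)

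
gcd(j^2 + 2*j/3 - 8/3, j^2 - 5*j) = 1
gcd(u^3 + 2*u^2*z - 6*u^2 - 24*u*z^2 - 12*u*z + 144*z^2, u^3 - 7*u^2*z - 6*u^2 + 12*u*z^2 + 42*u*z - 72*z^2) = -u^2 + 4*u*z + 6*u - 24*z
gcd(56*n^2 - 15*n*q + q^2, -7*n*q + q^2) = -7*n + q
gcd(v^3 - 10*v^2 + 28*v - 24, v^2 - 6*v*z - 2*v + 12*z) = v - 2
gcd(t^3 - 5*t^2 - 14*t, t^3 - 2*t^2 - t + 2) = 1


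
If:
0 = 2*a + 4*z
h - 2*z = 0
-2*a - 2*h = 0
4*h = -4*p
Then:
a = -2*z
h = 2*z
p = -2*z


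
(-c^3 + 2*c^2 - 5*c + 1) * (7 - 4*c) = 4*c^4 - 15*c^3 + 34*c^2 - 39*c + 7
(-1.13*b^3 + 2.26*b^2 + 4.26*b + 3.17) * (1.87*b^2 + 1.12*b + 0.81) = -2.1131*b^5 + 2.9606*b^4 + 9.5821*b^3 + 12.5297*b^2 + 7.001*b + 2.5677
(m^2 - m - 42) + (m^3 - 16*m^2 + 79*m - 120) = m^3 - 15*m^2 + 78*m - 162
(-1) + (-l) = -l - 1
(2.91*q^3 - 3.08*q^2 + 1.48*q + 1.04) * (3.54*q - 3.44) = 10.3014*q^4 - 20.9136*q^3 + 15.8344*q^2 - 1.4096*q - 3.5776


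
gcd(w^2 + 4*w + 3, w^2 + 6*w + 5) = w + 1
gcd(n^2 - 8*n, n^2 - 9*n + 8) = n - 8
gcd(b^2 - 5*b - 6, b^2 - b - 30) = b - 6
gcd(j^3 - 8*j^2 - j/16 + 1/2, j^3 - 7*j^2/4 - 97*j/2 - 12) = j^2 - 31*j/4 - 2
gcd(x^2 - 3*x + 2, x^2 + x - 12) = 1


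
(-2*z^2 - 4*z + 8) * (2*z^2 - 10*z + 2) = -4*z^4 + 12*z^3 + 52*z^2 - 88*z + 16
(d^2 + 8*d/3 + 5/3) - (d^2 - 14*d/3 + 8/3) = 22*d/3 - 1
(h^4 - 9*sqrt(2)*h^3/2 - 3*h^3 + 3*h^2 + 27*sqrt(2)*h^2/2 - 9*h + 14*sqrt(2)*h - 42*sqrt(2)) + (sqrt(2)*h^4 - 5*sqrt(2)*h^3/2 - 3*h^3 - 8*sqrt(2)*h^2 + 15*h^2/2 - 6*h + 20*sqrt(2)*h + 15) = h^4 + sqrt(2)*h^4 - 7*sqrt(2)*h^3 - 6*h^3 + 11*sqrt(2)*h^2/2 + 21*h^2/2 - 15*h + 34*sqrt(2)*h - 42*sqrt(2) + 15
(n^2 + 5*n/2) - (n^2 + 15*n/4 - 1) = 1 - 5*n/4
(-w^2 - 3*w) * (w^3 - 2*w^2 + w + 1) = -w^5 - w^4 + 5*w^3 - 4*w^2 - 3*w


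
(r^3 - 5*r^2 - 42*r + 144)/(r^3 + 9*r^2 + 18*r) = (r^2 - 11*r + 24)/(r*(r + 3))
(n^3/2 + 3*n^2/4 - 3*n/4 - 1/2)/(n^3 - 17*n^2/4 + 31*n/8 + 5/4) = 2*(2*n^3 + 3*n^2 - 3*n - 2)/(8*n^3 - 34*n^2 + 31*n + 10)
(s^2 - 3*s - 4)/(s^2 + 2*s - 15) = (s^2 - 3*s - 4)/(s^2 + 2*s - 15)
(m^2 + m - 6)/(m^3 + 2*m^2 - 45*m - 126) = (m - 2)/(m^2 - m - 42)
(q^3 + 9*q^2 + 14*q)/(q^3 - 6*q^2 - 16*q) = (q + 7)/(q - 8)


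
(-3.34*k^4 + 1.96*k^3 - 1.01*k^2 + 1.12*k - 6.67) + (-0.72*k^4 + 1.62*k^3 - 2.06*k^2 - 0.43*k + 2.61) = -4.06*k^4 + 3.58*k^3 - 3.07*k^2 + 0.69*k - 4.06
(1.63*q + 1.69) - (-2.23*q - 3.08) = 3.86*q + 4.77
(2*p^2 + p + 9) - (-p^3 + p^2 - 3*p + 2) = p^3 + p^2 + 4*p + 7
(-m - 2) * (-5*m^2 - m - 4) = 5*m^3 + 11*m^2 + 6*m + 8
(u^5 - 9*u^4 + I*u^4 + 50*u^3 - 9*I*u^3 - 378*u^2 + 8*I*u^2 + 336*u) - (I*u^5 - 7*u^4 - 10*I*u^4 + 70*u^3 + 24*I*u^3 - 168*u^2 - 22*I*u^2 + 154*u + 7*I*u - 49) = u^5 - I*u^5 - 2*u^4 + 11*I*u^4 - 20*u^3 - 33*I*u^3 - 210*u^2 + 30*I*u^2 + 182*u - 7*I*u + 49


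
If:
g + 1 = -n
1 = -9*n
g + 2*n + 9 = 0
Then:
No Solution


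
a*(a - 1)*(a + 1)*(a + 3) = a^4 + 3*a^3 - a^2 - 3*a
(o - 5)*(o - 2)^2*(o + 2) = o^4 - 7*o^3 + 6*o^2 + 28*o - 40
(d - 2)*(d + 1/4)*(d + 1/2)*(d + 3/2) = d^4 + d^3/4 - 13*d^2/4 - 37*d/16 - 3/8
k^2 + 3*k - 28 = (k - 4)*(k + 7)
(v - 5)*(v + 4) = v^2 - v - 20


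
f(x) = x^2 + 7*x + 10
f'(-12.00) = -17.00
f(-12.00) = 70.00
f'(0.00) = 7.00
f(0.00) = 10.00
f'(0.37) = 7.74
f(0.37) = 12.73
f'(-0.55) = 5.90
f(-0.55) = 6.45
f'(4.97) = 16.94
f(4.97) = 69.49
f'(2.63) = 12.26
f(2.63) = 35.33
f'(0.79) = 8.58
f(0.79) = 16.15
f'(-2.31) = 2.38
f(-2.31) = -0.83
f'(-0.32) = 6.36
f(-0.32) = 7.86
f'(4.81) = 16.62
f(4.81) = 66.81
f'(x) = 2*x + 7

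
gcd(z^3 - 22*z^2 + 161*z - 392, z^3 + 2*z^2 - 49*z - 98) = z - 7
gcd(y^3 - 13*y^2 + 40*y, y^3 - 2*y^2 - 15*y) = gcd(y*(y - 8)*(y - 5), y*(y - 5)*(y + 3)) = y^2 - 5*y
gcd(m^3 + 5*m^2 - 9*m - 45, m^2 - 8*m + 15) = m - 3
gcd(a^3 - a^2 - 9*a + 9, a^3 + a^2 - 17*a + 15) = a^2 - 4*a + 3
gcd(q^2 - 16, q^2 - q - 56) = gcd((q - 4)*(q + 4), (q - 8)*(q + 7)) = 1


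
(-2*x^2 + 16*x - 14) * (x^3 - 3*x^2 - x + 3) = -2*x^5 + 22*x^4 - 60*x^3 + 20*x^2 + 62*x - 42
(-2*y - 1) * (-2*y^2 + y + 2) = 4*y^3 - 5*y - 2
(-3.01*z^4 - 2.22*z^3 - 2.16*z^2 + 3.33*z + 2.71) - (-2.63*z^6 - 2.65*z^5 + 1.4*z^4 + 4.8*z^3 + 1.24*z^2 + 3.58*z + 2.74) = 2.63*z^6 + 2.65*z^5 - 4.41*z^4 - 7.02*z^3 - 3.4*z^2 - 0.25*z - 0.0300000000000002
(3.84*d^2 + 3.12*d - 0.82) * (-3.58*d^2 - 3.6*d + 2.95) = -13.7472*d^4 - 24.9936*d^3 + 3.0316*d^2 + 12.156*d - 2.419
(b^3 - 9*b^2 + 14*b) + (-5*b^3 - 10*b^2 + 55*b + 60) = -4*b^3 - 19*b^2 + 69*b + 60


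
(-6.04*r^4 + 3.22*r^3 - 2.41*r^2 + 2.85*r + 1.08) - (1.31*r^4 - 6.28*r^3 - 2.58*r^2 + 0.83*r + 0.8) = -7.35*r^4 + 9.5*r^3 + 0.17*r^2 + 2.02*r + 0.28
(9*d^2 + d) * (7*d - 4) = 63*d^3 - 29*d^2 - 4*d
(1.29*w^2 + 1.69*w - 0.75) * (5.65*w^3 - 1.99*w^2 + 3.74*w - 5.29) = 7.2885*w^5 + 6.9814*w^4 - 2.776*w^3 + 0.988999999999999*w^2 - 11.7451*w + 3.9675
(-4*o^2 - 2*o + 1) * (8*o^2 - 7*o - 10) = -32*o^4 + 12*o^3 + 62*o^2 + 13*o - 10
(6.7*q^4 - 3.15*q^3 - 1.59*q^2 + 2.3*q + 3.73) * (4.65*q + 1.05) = 31.155*q^5 - 7.6125*q^4 - 10.701*q^3 + 9.0255*q^2 + 19.7595*q + 3.9165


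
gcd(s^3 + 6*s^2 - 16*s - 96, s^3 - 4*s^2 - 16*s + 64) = s^2 - 16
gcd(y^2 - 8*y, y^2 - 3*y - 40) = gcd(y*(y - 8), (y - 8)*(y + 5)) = y - 8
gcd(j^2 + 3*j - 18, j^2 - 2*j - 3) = j - 3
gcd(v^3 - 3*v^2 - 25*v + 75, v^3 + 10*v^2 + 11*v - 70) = v + 5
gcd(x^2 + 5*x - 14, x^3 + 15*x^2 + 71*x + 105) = x + 7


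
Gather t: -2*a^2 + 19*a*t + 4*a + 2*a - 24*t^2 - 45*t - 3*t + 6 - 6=-2*a^2 + 6*a - 24*t^2 + t*(19*a - 48)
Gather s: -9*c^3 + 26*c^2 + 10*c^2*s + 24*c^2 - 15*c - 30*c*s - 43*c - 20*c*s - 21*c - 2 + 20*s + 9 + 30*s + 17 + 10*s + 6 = -9*c^3 + 50*c^2 - 79*c + s*(10*c^2 - 50*c + 60) + 30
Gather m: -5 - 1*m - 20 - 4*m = -5*m - 25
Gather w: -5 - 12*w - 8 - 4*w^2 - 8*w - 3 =-4*w^2 - 20*w - 16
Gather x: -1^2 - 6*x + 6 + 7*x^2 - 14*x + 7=7*x^2 - 20*x + 12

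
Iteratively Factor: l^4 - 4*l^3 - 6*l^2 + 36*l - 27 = (l - 1)*(l^3 - 3*l^2 - 9*l + 27) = (l - 1)*(l + 3)*(l^2 - 6*l + 9) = (l - 3)*(l - 1)*(l + 3)*(l - 3)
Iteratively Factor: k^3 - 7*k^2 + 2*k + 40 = (k - 4)*(k^2 - 3*k - 10) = (k - 5)*(k - 4)*(k + 2)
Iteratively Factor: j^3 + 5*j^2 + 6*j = (j + 3)*(j^2 + 2*j) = (j + 2)*(j + 3)*(j)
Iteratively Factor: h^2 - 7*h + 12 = (h - 4)*(h - 3)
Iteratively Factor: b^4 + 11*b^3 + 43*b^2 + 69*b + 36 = (b + 3)*(b^3 + 8*b^2 + 19*b + 12) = (b + 3)^2*(b^2 + 5*b + 4) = (b + 1)*(b + 3)^2*(b + 4)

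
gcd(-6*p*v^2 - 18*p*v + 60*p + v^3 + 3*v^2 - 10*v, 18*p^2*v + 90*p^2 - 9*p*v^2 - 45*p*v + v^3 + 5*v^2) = 6*p*v + 30*p - v^2 - 5*v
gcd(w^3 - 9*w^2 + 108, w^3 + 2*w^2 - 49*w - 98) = 1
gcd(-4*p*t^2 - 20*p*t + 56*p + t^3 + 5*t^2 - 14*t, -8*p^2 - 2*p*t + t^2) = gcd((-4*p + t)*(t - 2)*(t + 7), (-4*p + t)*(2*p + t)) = 4*p - t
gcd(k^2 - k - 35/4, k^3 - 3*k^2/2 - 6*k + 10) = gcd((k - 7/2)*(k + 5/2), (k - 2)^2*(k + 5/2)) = k + 5/2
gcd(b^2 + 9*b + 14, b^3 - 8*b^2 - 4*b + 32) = b + 2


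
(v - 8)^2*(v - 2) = v^3 - 18*v^2 + 96*v - 128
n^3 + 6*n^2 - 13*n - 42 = (n - 3)*(n + 2)*(n + 7)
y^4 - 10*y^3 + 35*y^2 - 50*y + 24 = (y - 4)*(y - 3)*(y - 2)*(y - 1)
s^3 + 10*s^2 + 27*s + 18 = (s + 1)*(s + 3)*(s + 6)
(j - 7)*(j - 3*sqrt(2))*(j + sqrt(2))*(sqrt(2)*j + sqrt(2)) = sqrt(2)*j^4 - 6*sqrt(2)*j^3 - 4*j^3 - 13*sqrt(2)*j^2 + 24*j^2 + 28*j + 36*sqrt(2)*j + 42*sqrt(2)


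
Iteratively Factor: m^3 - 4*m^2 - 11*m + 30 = (m - 2)*(m^2 - 2*m - 15) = (m - 2)*(m + 3)*(m - 5)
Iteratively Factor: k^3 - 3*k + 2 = (k - 1)*(k^2 + k - 2) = (k - 1)^2*(k + 2)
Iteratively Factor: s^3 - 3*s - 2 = (s + 1)*(s^2 - s - 2) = (s + 1)^2*(s - 2)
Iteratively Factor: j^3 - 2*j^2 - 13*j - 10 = (j - 5)*(j^2 + 3*j + 2) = (j - 5)*(j + 2)*(j + 1)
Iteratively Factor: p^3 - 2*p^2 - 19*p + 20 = (p + 4)*(p^2 - 6*p + 5) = (p - 1)*(p + 4)*(p - 5)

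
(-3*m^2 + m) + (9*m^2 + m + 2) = 6*m^2 + 2*m + 2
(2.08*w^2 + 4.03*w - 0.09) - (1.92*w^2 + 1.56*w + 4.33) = 0.16*w^2 + 2.47*w - 4.42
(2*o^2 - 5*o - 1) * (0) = 0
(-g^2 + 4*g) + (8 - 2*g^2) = -3*g^2 + 4*g + 8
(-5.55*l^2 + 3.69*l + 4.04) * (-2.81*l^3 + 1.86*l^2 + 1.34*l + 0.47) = 15.5955*l^5 - 20.6919*l^4 - 11.926*l^3 + 9.8505*l^2 + 7.1479*l + 1.8988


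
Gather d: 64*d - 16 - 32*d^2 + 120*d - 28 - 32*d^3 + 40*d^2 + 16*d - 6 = -32*d^3 + 8*d^2 + 200*d - 50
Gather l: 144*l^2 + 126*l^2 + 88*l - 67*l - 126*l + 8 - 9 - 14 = 270*l^2 - 105*l - 15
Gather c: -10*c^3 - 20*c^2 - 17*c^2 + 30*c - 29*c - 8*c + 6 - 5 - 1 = -10*c^3 - 37*c^2 - 7*c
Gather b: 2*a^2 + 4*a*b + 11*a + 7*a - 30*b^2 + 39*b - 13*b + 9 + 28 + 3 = 2*a^2 + 18*a - 30*b^2 + b*(4*a + 26) + 40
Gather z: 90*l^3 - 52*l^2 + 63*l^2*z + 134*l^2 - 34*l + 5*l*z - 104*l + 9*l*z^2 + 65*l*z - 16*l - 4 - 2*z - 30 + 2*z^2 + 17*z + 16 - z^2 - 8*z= 90*l^3 + 82*l^2 - 154*l + z^2*(9*l + 1) + z*(63*l^2 + 70*l + 7) - 18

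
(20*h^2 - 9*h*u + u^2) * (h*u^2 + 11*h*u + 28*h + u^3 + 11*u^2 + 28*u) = 20*h^3*u^2 + 220*h^3*u + 560*h^3 + 11*h^2*u^3 + 121*h^2*u^2 + 308*h^2*u - 8*h*u^4 - 88*h*u^3 - 224*h*u^2 + u^5 + 11*u^4 + 28*u^3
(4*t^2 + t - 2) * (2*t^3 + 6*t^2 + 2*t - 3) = 8*t^5 + 26*t^4 + 10*t^3 - 22*t^2 - 7*t + 6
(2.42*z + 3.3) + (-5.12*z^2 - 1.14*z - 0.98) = -5.12*z^2 + 1.28*z + 2.32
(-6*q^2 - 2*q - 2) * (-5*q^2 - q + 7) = 30*q^4 + 16*q^3 - 30*q^2 - 12*q - 14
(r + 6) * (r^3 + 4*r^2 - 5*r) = r^4 + 10*r^3 + 19*r^2 - 30*r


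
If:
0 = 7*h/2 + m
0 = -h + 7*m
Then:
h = 0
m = 0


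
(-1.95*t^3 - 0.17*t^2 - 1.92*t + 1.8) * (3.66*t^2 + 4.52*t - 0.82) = -7.137*t^5 - 9.4362*t^4 - 6.1966*t^3 - 1.951*t^2 + 9.7104*t - 1.476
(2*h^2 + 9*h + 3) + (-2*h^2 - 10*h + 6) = 9 - h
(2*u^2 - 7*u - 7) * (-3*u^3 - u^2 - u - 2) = -6*u^5 + 19*u^4 + 26*u^3 + 10*u^2 + 21*u + 14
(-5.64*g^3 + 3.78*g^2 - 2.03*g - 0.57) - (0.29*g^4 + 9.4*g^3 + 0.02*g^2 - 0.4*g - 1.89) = -0.29*g^4 - 15.04*g^3 + 3.76*g^2 - 1.63*g + 1.32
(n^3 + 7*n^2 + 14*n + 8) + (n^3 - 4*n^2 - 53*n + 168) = 2*n^3 + 3*n^2 - 39*n + 176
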